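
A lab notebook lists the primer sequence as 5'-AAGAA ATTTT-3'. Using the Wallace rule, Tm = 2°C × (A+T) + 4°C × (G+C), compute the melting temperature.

22°C

C=0, T=4, A=5, G=1
AT pairs contribute 9, GC pairs contribute 1.
Tm = 2(9) + 4(1) = 18 + 4 = 22°C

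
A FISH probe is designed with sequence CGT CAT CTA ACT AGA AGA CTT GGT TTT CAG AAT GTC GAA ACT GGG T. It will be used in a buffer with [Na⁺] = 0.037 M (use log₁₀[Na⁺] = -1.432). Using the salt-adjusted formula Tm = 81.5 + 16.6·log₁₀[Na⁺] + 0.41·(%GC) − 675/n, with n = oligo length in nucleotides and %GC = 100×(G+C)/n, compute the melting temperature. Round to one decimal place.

Length n = 46. Scanning the sequence gives A=13, C=8, G=11, T=14.
G+C = 19, so %GC = 19/46 × 100 = 41.304%
Salt term: 16.6 × (-1.432) = -23.771
GC term: 0.41 × 41.304 = 16.935; length term: −675/46 = −14.674
Tm = 81.5 + (-23.771) + 16.935 − 14.674 = 59.99 → 60.0°C

60.0°C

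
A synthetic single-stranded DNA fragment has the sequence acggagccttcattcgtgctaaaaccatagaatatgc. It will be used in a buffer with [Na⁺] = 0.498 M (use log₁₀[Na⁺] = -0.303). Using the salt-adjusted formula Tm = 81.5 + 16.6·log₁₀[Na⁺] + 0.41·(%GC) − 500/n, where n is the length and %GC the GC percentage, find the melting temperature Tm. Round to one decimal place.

80.7°C

Length n = 37. Counting bases: C=9, T=9, G=7, A=12
G+C = 16, so %GC = 16/37 × 100 = 43.243%
Salt term: 16.6 × (-0.303) = -5.03
GC term: 0.41 × 43.243 = 17.73; length term: −500/37 = −13.514
Tm = 81.5 + (-5.03) + 17.73 − 13.514 = 80.686 → 80.7°C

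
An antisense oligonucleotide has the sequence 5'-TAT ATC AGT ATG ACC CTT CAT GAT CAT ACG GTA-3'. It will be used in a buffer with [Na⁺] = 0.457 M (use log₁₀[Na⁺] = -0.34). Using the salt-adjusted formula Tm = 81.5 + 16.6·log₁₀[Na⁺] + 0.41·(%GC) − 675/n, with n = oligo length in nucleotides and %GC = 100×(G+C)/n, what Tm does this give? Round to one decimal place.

Length n = 33. C=7, G=5, T=11, A=10
G+C = 12, so %GC = 12/33 × 100 = 36.364%
Salt term: 16.6 × (-0.34) = -5.644
GC term: 0.41 × 36.364 = 14.909; length term: −675/33 = −20.455
Tm = 81.5 + (-5.644) + 14.909 − 20.455 = 70.31 → 70.3°C

70.3°C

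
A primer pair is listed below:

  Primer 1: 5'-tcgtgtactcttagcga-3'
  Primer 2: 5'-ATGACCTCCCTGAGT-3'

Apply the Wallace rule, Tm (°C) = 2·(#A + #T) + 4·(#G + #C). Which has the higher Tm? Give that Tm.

Primer 1: A+T=9, G+C=8 → Tm = 2(9)+4(8) = 50°C
Primer 2: A+T=7, G+C=8 → Tm = 2(7)+4(8) = 46°C
50°C vs 46°C → primer 1 is higher.

Primer 1, 50°C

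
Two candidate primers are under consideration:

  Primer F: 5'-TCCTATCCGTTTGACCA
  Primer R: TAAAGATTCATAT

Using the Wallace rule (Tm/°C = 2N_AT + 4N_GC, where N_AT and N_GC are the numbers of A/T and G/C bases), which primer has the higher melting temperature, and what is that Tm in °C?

Primer F: A+T=9, G+C=8 → Tm = 2(9)+4(8) = 50°C
Primer R: A+T=11, G+C=2 → Tm = 2(11)+4(2) = 30°C
50°C vs 30°C → primer F is higher.

Primer F, 50°C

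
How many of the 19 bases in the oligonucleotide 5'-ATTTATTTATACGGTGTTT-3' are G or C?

Base counts: A=4, C=1, T=11, G=3
Total G or C: 3 + 1 = 4

4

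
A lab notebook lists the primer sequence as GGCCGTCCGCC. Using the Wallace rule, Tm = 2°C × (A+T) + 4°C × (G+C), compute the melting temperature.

42°C

Counting bases: A=0, T=1, C=6, G=4
So N_AT = 1 and N_GC = 10.
Tm = 4·10 + 2·1 = 40 + 2 = 42°C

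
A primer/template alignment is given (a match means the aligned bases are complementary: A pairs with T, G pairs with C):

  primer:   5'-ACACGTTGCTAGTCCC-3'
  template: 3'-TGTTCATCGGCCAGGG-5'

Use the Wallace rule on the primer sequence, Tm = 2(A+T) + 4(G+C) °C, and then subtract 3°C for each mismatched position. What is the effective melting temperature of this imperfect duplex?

Primer base counts: A=3, T=4, G=3, C=6 → A+T=7, G+C=9
Perfect-match Tm = 2(7) + 4(9) = 14 + 36 = 50°C
Mismatches (positions where the bases are not complementary): 4 (at positions 4, 7, 10, 11)
Effective Tm = 50 − 4×3 = 50 − 12 = 38°C

38°C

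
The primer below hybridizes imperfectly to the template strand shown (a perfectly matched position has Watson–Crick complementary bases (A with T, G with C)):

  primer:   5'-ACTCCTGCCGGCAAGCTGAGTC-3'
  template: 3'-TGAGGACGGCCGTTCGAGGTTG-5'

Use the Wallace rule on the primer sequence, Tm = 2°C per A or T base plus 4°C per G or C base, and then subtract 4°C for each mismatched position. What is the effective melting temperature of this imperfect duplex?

56°C

Primer base counts: A=4, T=4, G=6, C=8 → A+T=8, G+C=14
Perfect-match Tm = 2(8) + 4(14) = 16 + 56 = 72°C
Mismatches (positions where the bases are not complementary): 4 (at positions 18, 19, 20, 21)
Effective Tm = 72 − 4×4 = 72 − 16 = 56°C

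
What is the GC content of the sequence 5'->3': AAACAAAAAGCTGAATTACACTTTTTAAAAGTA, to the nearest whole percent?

21%

Base counts: T=9, A=17, G=3, C=4
G+C = 3 + 4 = 7 out of 33 bases
%GC = 7/33 × 100 = 21.21% ≈ 21%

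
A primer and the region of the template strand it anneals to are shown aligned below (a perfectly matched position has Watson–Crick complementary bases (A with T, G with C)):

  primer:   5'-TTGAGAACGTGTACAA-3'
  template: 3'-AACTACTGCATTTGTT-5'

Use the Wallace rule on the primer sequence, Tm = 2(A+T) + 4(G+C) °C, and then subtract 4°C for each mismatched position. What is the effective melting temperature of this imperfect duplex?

28°C

Primer base counts: A=6, T=4, G=4, C=2 → A+T=10, G+C=6
Perfect-match Tm = 2(10) + 4(6) = 20 + 24 = 44°C
Mismatches (positions where the bases are not complementary): 4 (at positions 5, 6, 11, 12)
Effective Tm = 44 − 4×4 = 44 − 16 = 28°C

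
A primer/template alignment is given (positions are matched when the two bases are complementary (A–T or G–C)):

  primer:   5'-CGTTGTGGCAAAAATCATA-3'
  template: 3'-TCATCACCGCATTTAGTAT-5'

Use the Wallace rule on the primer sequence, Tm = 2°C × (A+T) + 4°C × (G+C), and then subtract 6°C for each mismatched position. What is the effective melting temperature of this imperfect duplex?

Primer base counts: A=7, T=5, G=4, C=3 → A+T=12, G+C=7
Perfect-match Tm = 2(12) + 4(7) = 24 + 28 = 52°C
Mismatches (positions where the bases are not complementary): 4 (at positions 1, 4, 10, 11)
Effective Tm = 52 − 4×6 = 52 − 24 = 28°C

28°C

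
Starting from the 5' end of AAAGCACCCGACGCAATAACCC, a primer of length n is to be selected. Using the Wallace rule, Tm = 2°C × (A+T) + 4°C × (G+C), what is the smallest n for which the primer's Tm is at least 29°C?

First 9 bases: AAAGCACCC → Tm = 28°C (< 29°C)
First 10 bases: AAAGCACCCG → Tm = 32°C (≥ 29°C)
Each additional base adds 2°C (A/T) or 4°C (G/C), so Tm is non-decreasing in n; n = 10 is the first length to reach 29°C.

n = 10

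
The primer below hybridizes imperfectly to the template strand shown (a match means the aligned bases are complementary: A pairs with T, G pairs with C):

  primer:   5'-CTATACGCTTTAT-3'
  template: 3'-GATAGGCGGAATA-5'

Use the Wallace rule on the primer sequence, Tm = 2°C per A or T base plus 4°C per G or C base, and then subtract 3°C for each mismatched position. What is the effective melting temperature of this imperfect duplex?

28°C

Primer base counts: A=3, T=6, G=1, C=3 → A+T=9, G+C=4
Perfect-match Tm = 2(9) + 4(4) = 18 + 16 = 34°C
Mismatches (positions where the bases are not complementary): 2 (at positions 5, 9)
Effective Tm = 34 − 2×3 = 34 − 6 = 28°C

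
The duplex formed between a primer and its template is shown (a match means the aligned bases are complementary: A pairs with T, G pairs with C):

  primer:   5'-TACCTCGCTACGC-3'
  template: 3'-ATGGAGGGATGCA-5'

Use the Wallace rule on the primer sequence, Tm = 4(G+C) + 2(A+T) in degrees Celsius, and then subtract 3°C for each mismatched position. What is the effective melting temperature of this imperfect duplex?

Primer base counts: A=2, T=3, G=2, C=6 → A+T=5, G+C=8
Perfect-match Tm = 2(5) + 4(8) = 10 + 32 = 42°C
Mismatches (positions where the bases are not complementary): 2 (at positions 7, 13)
Effective Tm = 42 − 2×3 = 42 − 6 = 36°C

36°C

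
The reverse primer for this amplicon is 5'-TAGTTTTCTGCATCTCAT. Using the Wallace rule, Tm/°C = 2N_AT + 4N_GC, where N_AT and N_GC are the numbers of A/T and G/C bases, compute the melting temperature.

48°C

Base counts: T=9, C=4, G=2, A=3
A+T = 12, G+C = 6
Tm = 2×12 + 4×6 = 48°C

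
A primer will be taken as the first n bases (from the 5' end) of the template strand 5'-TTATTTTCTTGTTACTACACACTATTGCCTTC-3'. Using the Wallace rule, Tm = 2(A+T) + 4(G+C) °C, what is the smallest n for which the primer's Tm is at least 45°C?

First 18 bases: TTATTTTCTTGTTACTAC → Tm = 44°C (< 45°C)
First 19 bases: TTATTTTCTTGTTACTACA → Tm = 46°C (≥ 45°C)
Each additional base adds 2°C (A/T) or 4°C (G/C), so Tm is non-decreasing in n; n = 19 is the first length to reach 45°C.

n = 19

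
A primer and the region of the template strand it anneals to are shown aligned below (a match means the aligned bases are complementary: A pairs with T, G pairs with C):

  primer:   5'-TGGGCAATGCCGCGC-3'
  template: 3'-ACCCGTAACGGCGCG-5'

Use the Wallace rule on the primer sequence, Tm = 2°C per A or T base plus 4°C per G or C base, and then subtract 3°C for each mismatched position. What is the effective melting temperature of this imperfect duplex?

49°C

Primer base counts: A=2, T=2, G=6, C=5 → A+T=4, G+C=11
Perfect-match Tm = 2(4) + 4(11) = 8 + 44 = 52°C
Mismatches (positions where the bases are not complementary): 1 (at position 7)
Effective Tm = 52 − 1×3 = 52 − 3 = 49°C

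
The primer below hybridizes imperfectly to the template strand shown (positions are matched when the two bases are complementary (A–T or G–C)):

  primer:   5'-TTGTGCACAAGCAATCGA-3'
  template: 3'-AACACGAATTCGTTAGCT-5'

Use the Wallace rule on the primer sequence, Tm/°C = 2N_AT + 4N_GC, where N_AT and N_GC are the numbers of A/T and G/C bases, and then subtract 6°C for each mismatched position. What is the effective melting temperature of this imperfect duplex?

40°C

Primer base counts: A=6, T=4, G=4, C=4 → A+T=10, G+C=8
Perfect-match Tm = 2(10) + 4(8) = 20 + 32 = 52°C
Mismatches (positions where the bases are not complementary): 2 (at positions 7, 8)
Effective Tm = 52 − 2×6 = 52 − 12 = 40°C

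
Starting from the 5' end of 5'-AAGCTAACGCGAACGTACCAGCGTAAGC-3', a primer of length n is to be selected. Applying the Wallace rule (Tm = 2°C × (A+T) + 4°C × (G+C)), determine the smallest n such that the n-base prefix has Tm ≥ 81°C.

n = 27

First 26 bases: AAGCTAACGCGAACGTACCAGCGTAA → Tm = 78°C (< 81°C)
First 27 bases: AAGCTAACGCGAACGTACCAGCGTAAG → Tm = 82°C (≥ 81°C)
Since every base adds ≥2°C, Tm only increases with n, so the threshold is first crossed at n = 27.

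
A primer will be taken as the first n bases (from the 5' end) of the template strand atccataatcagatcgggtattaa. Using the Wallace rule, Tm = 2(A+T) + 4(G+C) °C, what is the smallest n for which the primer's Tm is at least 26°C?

n = 10

First 9 bases: ATCCATAAT → Tm = 22°C (< 26°C)
First 10 bases: ATCCATAATC → Tm = 26°C (≥ 26°C)
Since every base adds ≥2°C, Tm only increases with n, so the threshold is first crossed at n = 10.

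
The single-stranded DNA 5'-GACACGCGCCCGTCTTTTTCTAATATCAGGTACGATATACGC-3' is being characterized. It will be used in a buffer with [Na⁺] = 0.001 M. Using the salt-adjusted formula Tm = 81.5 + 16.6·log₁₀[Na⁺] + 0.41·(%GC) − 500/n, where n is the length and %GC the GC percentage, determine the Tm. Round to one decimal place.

Length n = 42. Scanning the sequence gives C=12, G=8, T=12, A=10.
G+C = 20, so %GC = 20/42 × 100 = 47.619%
Salt term: 16.6 × (-3) = -49.8
GC term: 0.41 × 47.619 = 19.524; length term: −500/42 = −11.905
Tm = 81.5 + (-49.8) + 19.524 − 11.905 = 39.319 → 39.3°C

39.3°C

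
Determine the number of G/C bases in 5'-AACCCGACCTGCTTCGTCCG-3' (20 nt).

13

Counting bases: C=9, A=3, G=4, T=4
G+C = 4 + 9 = 13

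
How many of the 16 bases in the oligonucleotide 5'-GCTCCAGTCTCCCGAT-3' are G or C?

10

Counting bases: C=7, T=4, G=3, A=2
Total G or C: 3 + 7 = 10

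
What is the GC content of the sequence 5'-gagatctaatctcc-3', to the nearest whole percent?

Counting bases: G=2, C=4, T=4, A=4
G+C = 2 + 4 = 6 out of 14 bases
%GC = 6/14 × 100 = 42.86% ≈ 43%

43%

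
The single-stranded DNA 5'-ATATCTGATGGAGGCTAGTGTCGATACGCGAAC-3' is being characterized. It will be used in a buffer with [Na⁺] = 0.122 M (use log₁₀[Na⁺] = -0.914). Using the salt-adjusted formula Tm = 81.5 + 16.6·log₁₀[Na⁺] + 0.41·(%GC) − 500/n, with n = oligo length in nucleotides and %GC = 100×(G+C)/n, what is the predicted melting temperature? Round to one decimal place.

Length n = 33. Base counts: G=10, C=6, A=9, T=8
G+C = 16, so %GC = 16/33 × 100 = 48.485%
Salt term: 16.6 × (-0.914) = -15.172
GC term: 0.41 × 48.485 = 19.879; length term: −500/33 = −15.152
Tm = 81.5 + (-15.172) + 19.879 − 15.152 = 71.055 → 71.1°C

71.1°C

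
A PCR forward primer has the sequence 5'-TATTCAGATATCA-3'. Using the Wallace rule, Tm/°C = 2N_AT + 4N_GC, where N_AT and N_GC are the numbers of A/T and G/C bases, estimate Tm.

Scanning the sequence gives A=5, T=5, C=2, G=1.
A+T = 10, G+C = 3
Tm = 2(10) + 4(3) = 20 + 12 = 32°C

32°C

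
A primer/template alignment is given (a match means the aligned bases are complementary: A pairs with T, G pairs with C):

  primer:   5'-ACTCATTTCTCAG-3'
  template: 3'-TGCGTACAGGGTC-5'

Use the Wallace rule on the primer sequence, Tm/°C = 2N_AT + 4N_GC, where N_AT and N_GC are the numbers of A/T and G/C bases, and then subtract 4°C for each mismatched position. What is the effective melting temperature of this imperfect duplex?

24°C

Primer base counts: A=3, T=5, G=1, C=4 → A+T=8, G+C=5
Perfect-match Tm = 2(8) + 4(5) = 16 + 20 = 36°C
Mismatches (positions where the bases are not complementary): 3 (at positions 3, 7, 10)
Effective Tm = 36 − 3×4 = 36 − 12 = 24°C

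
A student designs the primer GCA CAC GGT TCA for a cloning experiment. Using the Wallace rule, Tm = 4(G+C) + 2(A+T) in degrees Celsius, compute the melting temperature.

38°C

Counting bases: G=3, A=3, T=2, C=4
So N_AT = 5 and N_GC = 7.
Tm = 2×5 + 4×7 = 38°C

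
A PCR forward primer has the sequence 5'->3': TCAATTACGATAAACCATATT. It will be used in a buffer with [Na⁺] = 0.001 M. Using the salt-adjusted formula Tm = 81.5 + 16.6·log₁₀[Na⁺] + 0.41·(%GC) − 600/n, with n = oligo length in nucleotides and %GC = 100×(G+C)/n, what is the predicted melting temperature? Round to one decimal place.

12.9°C

Length n = 21. Base counts: T=7, G=1, C=4, A=9
G+C = 5, so %GC = 5/21 × 100 = 23.81%
Salt term: 16.6 × (-3) = -49.8
GC term: 0.41 × 23.81 = 9.762; length term: −600/21 = −28.571
Tm = 81.5 + (-49.8) + 9.762 − 28.571 = 12.891 → 12.9°C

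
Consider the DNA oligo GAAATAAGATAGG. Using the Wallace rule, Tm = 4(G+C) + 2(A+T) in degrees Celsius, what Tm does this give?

34°C

Counting bases: G=4, T=2, C=0, A=7
AT pairs contribute 9, GC pairs contribute 4.
Tm = 4·4 + 2·9 = 16 + 18 = 34°C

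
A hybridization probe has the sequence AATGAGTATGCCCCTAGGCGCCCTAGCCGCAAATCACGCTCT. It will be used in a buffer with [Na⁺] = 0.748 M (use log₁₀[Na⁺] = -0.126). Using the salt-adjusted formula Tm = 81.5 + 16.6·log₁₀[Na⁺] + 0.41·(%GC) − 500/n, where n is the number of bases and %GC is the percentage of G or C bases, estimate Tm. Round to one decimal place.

Length n = 42. Counting bases: C=15, A=10, G=9, T=8
G+C = 24, so %GC = 24/42 × 100 = 57.143%
Salt term: 16.6 × (-0.126) = -2.092
GC term: 0.41 × 57.143 = 23.429; length term: −500/42 = −11.905
Tm = 81.5 + (-2.092) + 23.429 − 11.905 = 90.932 → 90.9°C

90.9°C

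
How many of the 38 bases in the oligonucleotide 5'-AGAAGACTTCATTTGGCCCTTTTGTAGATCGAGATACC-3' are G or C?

16

Base counts: T=12, A=10, G=8, C=8
Total G or C: 8 + 8 = 16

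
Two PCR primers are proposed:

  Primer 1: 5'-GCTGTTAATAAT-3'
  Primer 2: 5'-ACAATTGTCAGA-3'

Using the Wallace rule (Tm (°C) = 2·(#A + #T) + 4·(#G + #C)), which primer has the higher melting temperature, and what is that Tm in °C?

Primer 1: A+T=9, G+C=3 → Tm = 2(9)+4(3) = 30°C
Primer 2: A+T=8, G+C=4 → Tm = 2(8)+4(4) = 32°C
30°C vs 32°C → primer 2 is higher.

Primer 2, 32°C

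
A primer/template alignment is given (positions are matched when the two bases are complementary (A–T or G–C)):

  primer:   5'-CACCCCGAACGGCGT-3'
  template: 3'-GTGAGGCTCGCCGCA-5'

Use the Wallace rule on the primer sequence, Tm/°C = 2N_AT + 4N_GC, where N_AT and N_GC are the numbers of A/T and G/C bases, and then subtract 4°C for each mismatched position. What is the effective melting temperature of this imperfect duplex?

44°C

Primer base counts: A=3, T=1, G=4, C=7 → A+T=4, G+C=11
Perfect-match Tm = 2(4) + 4(11) = 8 + 44 = 52°C
Mismatches (positions where the bases are not complementary): 2 (at positions 4, 9)
Effective Tm = 52 − 2×4 = 52 − 8 = 44°C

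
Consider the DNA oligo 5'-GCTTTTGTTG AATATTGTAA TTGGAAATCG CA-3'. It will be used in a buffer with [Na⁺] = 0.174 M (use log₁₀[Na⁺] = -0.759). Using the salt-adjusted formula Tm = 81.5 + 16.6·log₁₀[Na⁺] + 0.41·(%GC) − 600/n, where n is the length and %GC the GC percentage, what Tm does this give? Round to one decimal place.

63.0°C

Length n = 32. Scanning the sequence gives T=13, A=9, C=3, G=7.
G+C = 10, so %GC = 10/32 × 100 = 31.25%
Salt term: 16.6 × (-0.759) = -12.599
GC term: 0.41 × 31.25 = 12.812; length term: −600/32 = −18.75
Tm = 81.5 + (-12.599) + 12.812 − 18.75 = 62.963 → 63.0°C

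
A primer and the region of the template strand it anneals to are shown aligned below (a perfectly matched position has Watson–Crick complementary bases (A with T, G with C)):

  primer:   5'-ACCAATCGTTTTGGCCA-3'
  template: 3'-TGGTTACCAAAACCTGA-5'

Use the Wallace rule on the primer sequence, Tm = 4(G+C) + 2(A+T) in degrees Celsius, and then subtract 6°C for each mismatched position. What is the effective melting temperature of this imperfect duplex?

Primer base counts: A=4, T=5, G=3, C=5 → A+T=9, G+C=8
Perfect-match Tm = 2(9) + 4(8) = 18 + 32 = 50°C
Mismatches (positions where the bases are not complementary): 3 (at positions 7, 15, 17)
Effective Tm = 50 − 3×6 = 50 − 18 = 32°C

32°C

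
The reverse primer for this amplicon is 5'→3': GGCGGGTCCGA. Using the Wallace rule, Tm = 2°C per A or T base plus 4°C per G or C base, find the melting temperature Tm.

Base counts: T=1, A=1, C=3, G=6
AT pairs contribute 2, GC pairs contribute 9.
Tm = 2×2 + 4×9 = 40°C

40°C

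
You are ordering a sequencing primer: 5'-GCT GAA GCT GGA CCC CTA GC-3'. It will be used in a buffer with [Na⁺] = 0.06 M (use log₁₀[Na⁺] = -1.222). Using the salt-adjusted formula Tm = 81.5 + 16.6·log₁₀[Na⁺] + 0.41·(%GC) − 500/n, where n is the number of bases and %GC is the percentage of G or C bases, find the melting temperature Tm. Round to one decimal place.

62.9°C

Length n = 20. Base counts: G=6, T=3, C=7, A=4
G+C = 13, so %GC = 13/20 × 100 = 65%
Salt term: 16.6 × (-1.222) = -20.285
GC term: 0.41 × 65 = 26.65; length term: −500/20 = −25
Tm = 81.5 + (-20.285) + 26.65 − 25 = 62.865 → 62.9°C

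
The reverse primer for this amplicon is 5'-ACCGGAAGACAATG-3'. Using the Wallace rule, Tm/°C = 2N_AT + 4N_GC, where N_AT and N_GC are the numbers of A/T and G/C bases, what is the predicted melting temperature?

Counting bases: C=3, G=4, T=1, A=6
AT pairs contribute 7, GC pairs contribute 7.
Tm = 2×7 + 4×7 = 42°C

42°C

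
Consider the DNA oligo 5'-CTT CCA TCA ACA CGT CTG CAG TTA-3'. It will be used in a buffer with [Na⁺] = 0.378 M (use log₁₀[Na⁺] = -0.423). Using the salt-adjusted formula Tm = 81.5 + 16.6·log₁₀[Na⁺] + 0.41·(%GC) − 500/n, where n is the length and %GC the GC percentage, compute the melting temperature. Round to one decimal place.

Length n = 24. Base counts: G=3, T=7, A=6, C=8
G+C = 11, so %GC = 11/24 × 100 = 45.833%
Salt term: 16.6 × (-0.423) = -7.022
GC term: 0.41 × 45.833 = 18.792; length term: −500/24 = −20.833
Tm = 81.5 + (-7.022) + 18.792 − 20.833 = 72.437 → 72.4°C

72.4°C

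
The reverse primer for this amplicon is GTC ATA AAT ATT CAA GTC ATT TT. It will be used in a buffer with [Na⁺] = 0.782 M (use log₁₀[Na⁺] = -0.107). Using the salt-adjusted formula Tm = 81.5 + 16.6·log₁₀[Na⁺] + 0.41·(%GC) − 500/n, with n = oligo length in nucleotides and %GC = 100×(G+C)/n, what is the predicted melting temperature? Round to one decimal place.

Length n = 23. Base counts: A=8, T=10, G=2, C=3
G+C = 5, so %GC = 5/23 × 100 = 21.739%
Salt term: 16.6 × (-0.107) = -1.776
GC term: 0.41 × 21.739 = 8.913; length term: −500/23 = −21.739
Tm = 81.5 + (-1.776) + 8.913 − 21.739 = 66.898 → 66.9°C

66.9°C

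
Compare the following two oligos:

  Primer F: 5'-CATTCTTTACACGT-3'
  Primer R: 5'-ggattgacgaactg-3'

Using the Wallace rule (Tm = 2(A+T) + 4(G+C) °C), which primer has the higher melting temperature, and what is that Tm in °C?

Primer R, 42°C

Primer F: A+T=9, G+C=5 → Tm = 2(9)+4(5) = 38°C
Primer R: A+T=7, G+C=7 → Tm = 2(7)+4(7) = 42°C
38°C vs 42°C → primer R is higher.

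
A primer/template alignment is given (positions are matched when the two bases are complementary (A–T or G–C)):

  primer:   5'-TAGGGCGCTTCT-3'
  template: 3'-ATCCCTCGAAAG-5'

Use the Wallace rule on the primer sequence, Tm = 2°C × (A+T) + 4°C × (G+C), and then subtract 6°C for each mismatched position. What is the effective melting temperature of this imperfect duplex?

Primer base counts: A=1, T=4, G=4, C=3 → A+T=5, G+C=7
Perfect-match Tm = 2(5) + 4(7) = 10 + 28 = 38°C
Mismatches (positions where the bases are not complementary): 3 (at positions 6, 11, 12)
Effective Tm = 38 − 3×6 = 38 − 18 = 20°C

20°C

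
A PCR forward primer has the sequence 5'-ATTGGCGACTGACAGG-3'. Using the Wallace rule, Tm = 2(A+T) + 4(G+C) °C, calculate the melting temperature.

50°C

Scanning the sequence gives C=3, T=3, A=4, G=6.
A+T = 7, G+C = 9
Tm = 2×7 + 4×9 = 50°C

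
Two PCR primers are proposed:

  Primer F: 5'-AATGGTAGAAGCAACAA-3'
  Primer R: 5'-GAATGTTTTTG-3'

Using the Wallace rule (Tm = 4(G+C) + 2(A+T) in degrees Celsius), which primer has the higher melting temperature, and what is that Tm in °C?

Primer F, 46°C

Primer F: A+T=11, G+C=6 → Tm = 2(11)+4(6) = 46°C
Primer R: A+T=8, G+C=3 → Tm = 2(8)+4(3) = 28°C
46°C vs 28°C → primer F is higher.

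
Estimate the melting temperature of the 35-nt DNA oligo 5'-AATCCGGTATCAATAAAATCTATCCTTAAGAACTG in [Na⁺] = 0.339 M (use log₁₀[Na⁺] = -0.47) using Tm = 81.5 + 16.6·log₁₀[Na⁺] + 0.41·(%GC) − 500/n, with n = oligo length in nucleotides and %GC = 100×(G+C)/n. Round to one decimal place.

72.3°C

Length n = 35. Base counts: C=7, A=14, G=4, T=10
G+C = 11, so %GC = 11/35 × 100 = 31.429%
Salt term: 16.6 × (-0.47) = -7.802
GC term: 0.41 × 31.429 = 12.886; length term: −500/35 = −14.286
Tm = 81.5 + (-7.802) + 12.886 − 14.286 = 72.298 → 72.3°C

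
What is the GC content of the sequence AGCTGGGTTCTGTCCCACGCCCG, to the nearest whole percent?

Scanning the sequence gives C=9, T=5, G=7, A=2.
G+C = 7 + 9 = 16 out of 23 bases
%GC = 16/23 × 100 = 69.57% ≈ 70%

70%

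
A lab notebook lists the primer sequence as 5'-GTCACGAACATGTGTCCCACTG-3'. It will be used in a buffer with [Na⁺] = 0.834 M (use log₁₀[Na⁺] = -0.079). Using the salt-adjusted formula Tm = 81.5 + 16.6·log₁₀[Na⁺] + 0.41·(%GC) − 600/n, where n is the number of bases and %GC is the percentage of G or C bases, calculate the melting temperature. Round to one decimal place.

75.3°C

Length n = 22. Base counts: G=5, C=7, T=5, A=5
G+C = 12, so %GC = 12/22 × 100 = 54.545%
Salt term: 16.6 × (-0.079) = -1.311
GC term: 0.41 × 54.545 = 22.363; length term: −600/22 = −27.273
Tm = 81.5 + (-1.311) + 22.363 − 27.273 = 75.279 → 75.3°C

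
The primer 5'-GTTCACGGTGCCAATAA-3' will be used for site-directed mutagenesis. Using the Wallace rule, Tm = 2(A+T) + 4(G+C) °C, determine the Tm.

50°C

Scanning the sequence gives T=4, C=4, A=5, G=4.
A+T = 9, G+C = 8
Tm = 2(9) + 4(8) = 18 + 32 = 50°C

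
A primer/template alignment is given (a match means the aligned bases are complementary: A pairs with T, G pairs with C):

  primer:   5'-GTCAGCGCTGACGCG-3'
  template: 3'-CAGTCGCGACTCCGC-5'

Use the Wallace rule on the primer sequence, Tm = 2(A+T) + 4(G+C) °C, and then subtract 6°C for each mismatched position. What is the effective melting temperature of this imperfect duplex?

46°C

Primer base counts: A=2, T=2, G=6, C=5 → A+T=4, G+C=11
Perfect-match Tm = 2(4) + 4(11) = 8 + 44 = 52°C
Mismatches (positions where the bases are not complementary): 1 (at position 12)
Effective Tm = 52 − 1×6 = 52 − 6 = 46°C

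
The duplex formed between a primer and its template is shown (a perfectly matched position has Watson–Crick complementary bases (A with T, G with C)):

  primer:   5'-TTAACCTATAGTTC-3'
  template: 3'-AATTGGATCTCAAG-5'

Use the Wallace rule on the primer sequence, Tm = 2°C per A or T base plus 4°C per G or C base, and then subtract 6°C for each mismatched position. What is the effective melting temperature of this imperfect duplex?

Primer base counts: A=4, T=6, G=1, C=3 → A+T=10, G+C=4
Perfect-match Tm = 2(10) + 4(4) = 20 + 16 = 36°C
Mismatches (positions where the bases are not complementary): 1 (at position 9)
Effective Tm = 36 − 1×6 = 36 − 6 = 30°C

30°C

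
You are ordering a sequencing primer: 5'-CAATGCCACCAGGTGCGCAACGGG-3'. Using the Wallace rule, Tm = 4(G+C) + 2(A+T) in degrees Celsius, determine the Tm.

80°C

Base counts: C=8, G=8, A=6, T=2
So N_AT = 8 and N_GC = 16.
Tm = 2×8 + 4×16 = 80°C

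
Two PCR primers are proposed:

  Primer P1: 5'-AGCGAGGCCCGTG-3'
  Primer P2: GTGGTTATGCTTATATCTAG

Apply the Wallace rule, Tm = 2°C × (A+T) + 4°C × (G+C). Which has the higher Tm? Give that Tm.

Primer P1: A+T=3, G+C=10 → Tm = 2(3)+4(10) = 46°C
Primer P2: A+T=13, G+C=7 → Tm = 2(13)+4(7) = 54°C
46°C vs 54°C → primer P2 is higher.

Primer P2, 54°C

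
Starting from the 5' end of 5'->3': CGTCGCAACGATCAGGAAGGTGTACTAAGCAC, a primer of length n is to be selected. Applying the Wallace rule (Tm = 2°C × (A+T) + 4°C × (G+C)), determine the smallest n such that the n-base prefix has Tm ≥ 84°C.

First 27 bases: CGTCGCAACGATCAGGAAGGTGTACTA → Tm = 82°C (< 84°C)
First 28 bases: CGTCGCAACGATCAGGAAGGTGTACTAA → Tm = 84°C (≥ 84°C)
Each additional base adds 2°C (A/T) or 4°C (G/C), so Tm is non-decreasing in n; n = 28 is the first length to reach 84°C.

n = 28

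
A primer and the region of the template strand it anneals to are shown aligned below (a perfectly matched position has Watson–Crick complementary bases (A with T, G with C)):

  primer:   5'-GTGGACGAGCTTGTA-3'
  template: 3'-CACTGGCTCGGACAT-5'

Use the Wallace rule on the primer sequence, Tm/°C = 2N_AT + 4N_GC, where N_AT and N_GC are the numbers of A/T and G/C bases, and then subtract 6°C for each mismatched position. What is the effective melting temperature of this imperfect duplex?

28°C

Primer base counts: A=3, T=4, G=6, C=2 → A+T=7, G+C=8
Perfect-match Tm = 2(7) + 4(8) = 14 + 32 = 46°C
Mismatches (positions where the bases are not complementary): 3 (at positions 4, 5, 11)
Effective Tm = 46 − 3×6 = 46 − 18 = 28°C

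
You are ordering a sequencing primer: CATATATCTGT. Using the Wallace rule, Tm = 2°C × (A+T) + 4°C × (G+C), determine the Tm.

Counting bases: C=2, T=5, A=3, G=1
A+T = 8, G+C = 3
Tm = 4·3 + 2·8 = 12 + 16 = 28°C

28°C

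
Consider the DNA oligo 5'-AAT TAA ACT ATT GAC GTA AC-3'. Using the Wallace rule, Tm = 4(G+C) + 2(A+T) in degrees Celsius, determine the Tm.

50°C

T=6, C=3, G=2, A=9
So N_AT = 15 and N_GC = 5.
Tm = 2×15 + 4×5 = 50°C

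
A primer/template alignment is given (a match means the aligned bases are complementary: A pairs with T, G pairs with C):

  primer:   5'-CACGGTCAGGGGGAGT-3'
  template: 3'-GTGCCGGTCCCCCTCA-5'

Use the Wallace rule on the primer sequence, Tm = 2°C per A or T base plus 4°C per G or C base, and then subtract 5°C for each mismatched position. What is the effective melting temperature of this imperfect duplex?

49°C

Primer base counts: A=3, T=2, G=8, C=3 → A+T=5, G+C=11
Perfect-match Tm = 2(5) + 4(11) = 10 + 44 = 54°C
Mismatches (positions where the bases are not complementary): 1 (at position 6)
Effective Tm = 54 − 1×5 = 54 − 5 = 49°C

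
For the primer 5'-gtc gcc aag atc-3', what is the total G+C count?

Scanning the sequence gives A=3, G=3, T=2, C=4.
G+C = 3 + 4 = 7

7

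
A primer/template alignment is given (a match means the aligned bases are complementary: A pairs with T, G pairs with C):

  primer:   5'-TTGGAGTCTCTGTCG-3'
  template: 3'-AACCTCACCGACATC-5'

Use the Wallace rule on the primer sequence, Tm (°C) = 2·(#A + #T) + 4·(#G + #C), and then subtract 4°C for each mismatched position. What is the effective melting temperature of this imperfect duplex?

34°C

Primer base counts: A=1, T=6, G=5, C=3 → A+T=7, G+C=8
Perfect-match Tm = 2(7) + 4(8) = 14 + 32 = 46°C
Mismatches (positions where the bases are not complementary): 3 (at positions 8, 9, 14)
Effective Tm = 46 − 3×4 = 46 − 12 = 34°C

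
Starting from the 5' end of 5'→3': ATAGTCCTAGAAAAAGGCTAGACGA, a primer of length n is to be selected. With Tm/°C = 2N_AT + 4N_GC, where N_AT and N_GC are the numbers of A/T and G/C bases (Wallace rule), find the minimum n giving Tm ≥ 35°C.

n = 14

First 13 bases: ATAGTCCTAGAAA → Tm = 34°C (< 35°C)
First 14 bases: ATAGTCCTAGAAAA → Tm = 36°C (≥ 35°C)
Each additional base adds 2°C (A/T) or 4°C (G/C), so Tm is non-decreasing in n; n = 14 is the first length to reach 35°C.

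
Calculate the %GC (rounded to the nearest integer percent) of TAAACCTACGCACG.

Base counts: G=2, T=2, C=5, A=5
G+C = 2 + 5 = 7 out of 14 bases
%GC = 7/14 × 100 = 50% ≈ 50%

50%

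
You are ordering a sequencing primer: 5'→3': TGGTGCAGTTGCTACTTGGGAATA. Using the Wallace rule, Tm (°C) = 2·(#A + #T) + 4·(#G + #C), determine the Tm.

70°C

Base counts: G=8, T=8, C=3, A=5
So N_AT = 13 and N_GC = 11.
Tm = 4·11 + 2·13 = 44 + 26 = 70°C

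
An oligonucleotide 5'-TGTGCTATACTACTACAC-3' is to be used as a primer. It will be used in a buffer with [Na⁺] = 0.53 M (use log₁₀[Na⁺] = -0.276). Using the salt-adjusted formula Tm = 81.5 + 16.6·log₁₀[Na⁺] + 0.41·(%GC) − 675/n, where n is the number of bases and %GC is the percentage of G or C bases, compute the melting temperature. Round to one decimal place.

55.4°C

Length n = 18. Base counts: T=6, C=5, G=2, A=5
G+C = 7, so %GC = 7/18 × 100 = 38.889%
Salt term: 16.6 × (-0.276) = -4.582
GC term: 0.41 × 38.889 = 15.944; length term: −675/18 = −37.5
Tm = 81.5 + (-4.582) + 15.944 − 37.5 = 55.362 → 55.4°C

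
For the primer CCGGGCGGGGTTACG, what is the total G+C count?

12

C=4, T=2, G=8, A=1
G+C = 8 + 4 = 12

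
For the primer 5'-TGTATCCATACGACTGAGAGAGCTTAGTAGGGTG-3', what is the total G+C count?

16

Base counts: A=9, G=11, T=9, C=5
G+C = 11 + 5 = 16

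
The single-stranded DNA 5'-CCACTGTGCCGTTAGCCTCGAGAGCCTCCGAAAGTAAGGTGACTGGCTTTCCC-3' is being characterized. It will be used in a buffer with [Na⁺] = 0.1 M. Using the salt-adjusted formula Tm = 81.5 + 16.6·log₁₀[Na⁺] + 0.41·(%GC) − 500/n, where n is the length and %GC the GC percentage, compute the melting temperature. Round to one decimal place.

Length n = 53. Counting bases: A=10, G=14, C=17, T=12
G+C = 31, so %GC = 31/53 × 100 = 58.491%
Salt term: 16.6 × (-1) = -16.6
GC term: 0.41 × 58.491 = 23.981; length term: −500/53 = −9.434
Tm = 81.5 + (-16.6) + 23.981 − 9.434 = 79.447 → 79.4°C

79.4°C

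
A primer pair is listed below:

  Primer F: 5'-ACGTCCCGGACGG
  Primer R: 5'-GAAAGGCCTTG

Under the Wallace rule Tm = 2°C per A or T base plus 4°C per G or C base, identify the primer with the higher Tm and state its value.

Primer F, 46°C

Primer F: A+T=3, G+C=10 → Tm = 2(3)+4(10) = 46°C
Primer R: A+T=5, G+C=6 → Tm = 2(5)+4(6) = 34°C
46°C vs 34°C → primer F is higher.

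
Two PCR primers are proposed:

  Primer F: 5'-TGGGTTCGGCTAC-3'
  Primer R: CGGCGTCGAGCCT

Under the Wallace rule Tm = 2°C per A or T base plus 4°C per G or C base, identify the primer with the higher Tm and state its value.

Primer R, 46°C

Primer F: A+T=5, G+C=8 → Tm = 2(5)+4(8) = 42°C
Primer R: A+T=3, G+C=10 → Tm = 2(3)+4(10) = 46°C
42°C vs 46°C → primer R is higher.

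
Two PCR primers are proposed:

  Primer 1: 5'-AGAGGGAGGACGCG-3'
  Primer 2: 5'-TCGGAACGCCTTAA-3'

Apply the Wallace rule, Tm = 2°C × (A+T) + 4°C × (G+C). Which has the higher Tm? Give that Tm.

Primer 1: A+T=4, G+C=10 → Tm = 2(4)+4(10) = 48°C
Primer 2: A+T=7, G+C=7 → Tm = 2(7)+4(7) = 42°C
48°C vs 42°C → primer 1 is higher.

Primer 1, 48°C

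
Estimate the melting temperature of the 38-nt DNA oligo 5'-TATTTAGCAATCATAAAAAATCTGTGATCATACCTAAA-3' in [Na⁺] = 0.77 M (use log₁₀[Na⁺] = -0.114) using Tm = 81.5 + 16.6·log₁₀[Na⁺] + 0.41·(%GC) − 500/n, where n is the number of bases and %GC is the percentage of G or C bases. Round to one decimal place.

Length n = 38. Base counts: G=3, A=17, C=6, T=12
G+C = 9, so %GC = 9/38 × 100 = 23.684%
Salt term: 16.6 × (-0.114) = -1.892
GC term: 0.41 × 23.684 = 9.71; length term: −500/38 = −13.158
Tm = 81.5 + (-1.892) + 9.71 − 13.158 = 76.16 → 76.2°C

76.2°C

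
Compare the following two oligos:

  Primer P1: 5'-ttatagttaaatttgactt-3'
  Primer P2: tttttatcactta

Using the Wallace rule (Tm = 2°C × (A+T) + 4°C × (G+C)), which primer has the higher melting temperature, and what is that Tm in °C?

Primer P1: A+T=16, G+C=3 → Tm = 2(16)+4(3) = 44°C
Primer P2: A+T=11, G+C=2 → Tm = 2(11)+4(2) = 30°C
44°C vs 30°C → primer P1 is higher.

Primer P1, 44°C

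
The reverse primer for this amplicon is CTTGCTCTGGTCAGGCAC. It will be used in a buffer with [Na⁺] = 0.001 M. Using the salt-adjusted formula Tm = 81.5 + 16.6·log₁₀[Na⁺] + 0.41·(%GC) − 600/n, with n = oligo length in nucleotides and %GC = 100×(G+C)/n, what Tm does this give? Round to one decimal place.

23.4°C

Length n = 18. Scanning the sequence gives G=5, C=6, A=2, T=5.
G+C = 11, so %GC = 11/18 × 100 = 61.111%
Salt term: 16.6 × (-3) = -49.8
GC term: 0.41 × 61.111 = 25.056; length term: −600/18 = −33.333
Tm = 81.5 + (-49.8) + 25.056 − 33.333 = 23.423 → 23.4°C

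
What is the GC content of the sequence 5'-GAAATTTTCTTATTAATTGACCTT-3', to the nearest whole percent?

21%

Base counts: C=3, A=7, T=12, G=2
G+C = 2 + 3 = 5 out of 24 bases
%GC = 5/24 × 100 = 20.83% ≈ 21%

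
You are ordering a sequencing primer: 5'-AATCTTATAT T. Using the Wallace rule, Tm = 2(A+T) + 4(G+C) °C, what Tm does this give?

C=1, A=4, T=6, G=0
A+T = 10, G+C = 1
Tm = 2(10) + 4(1) = 20 + 4 = 24°C

24°C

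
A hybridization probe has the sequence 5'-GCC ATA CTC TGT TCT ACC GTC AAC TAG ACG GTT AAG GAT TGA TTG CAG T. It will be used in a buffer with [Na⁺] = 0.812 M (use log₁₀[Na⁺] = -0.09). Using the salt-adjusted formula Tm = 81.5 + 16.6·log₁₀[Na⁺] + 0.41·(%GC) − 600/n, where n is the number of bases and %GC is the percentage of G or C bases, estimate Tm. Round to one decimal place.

Length n = 49. Scanning the sequence gives C=11, G=11, A=12, T=15.
G+C = 22, so %GC = 22/49 × 100 = 44.898%
Salt term: 16.6 × (-0.09) = -1.494
GC term: 0.41 × 44.898 = 18.408; length term: −600/49 = −12.245
Tm = 81.5 + (-1.494) + 18.408 − 12.245 = 86.169 → 86.2°C

86.2°C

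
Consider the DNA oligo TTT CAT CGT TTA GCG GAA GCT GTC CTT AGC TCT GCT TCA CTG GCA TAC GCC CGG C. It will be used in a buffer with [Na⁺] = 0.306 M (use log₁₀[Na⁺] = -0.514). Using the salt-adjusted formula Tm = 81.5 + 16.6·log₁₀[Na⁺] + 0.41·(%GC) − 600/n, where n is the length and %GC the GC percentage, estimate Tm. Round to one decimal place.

84.4°C

Length n = 55. Counting bases: A=8, C=17, G=13, T=17
G+C = 30, so %GC = 30/55 × 100 = 54.545%
Salt term: 16.6 × (-0.514) = -8.532
GC term: 0.41 × 54.545 = 22.363; length term: −600/55 = −10.909
Tm = 81.5 + (-8.532) + 22.363 − 10.909 = 84.422 → 84.4°C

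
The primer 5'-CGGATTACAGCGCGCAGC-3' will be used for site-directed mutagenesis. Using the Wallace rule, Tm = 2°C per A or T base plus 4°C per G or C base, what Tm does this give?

Scanning the sequence gives C=6, G=6, A=4, T=2.
A+T = 6, G+C = 12
Tm = 4·12 + 2·6 = 48 + 12 = 60°C

60°C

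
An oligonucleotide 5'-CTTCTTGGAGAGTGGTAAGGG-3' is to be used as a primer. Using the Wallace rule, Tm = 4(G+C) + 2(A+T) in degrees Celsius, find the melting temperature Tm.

64°C

Counting bases: C=2, G=9, A=4, T=6
AT pairs contribute 10, GC pairs contribute 11.
Tm = 4·11 + 2·10 = 44 + 20 = 64°C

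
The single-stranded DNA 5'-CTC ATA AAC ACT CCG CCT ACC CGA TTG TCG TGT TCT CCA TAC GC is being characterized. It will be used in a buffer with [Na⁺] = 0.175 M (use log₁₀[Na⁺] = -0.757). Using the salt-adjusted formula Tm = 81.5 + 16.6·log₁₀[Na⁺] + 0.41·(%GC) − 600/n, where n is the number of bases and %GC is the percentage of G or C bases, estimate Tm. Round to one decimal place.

76.7°C

Length n = 44. Scanning the sequence gives T=12, C=17, A=9, G=6.
G+C = 23, so %GC = 23/44 × 100 = 52.273%
Salt term: 16.6 × (-0.757) = -12.566
GC term: 0.41 × 52.273 = 21.432; length term: −600/44 = −13.636
Tm = 81.5 + (-12.566) + 21.432 − 13.636 = 76.73 → 76.7°C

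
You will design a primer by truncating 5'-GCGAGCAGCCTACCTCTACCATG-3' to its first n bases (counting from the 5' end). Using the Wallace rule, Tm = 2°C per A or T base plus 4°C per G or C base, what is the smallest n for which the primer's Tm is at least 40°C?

First 11 bases: GCGAGCAGCCT → Tm = 38°C (< 40°C)
First 12 bases: GCGAGCAGCCTA → Tm = 40°C (≥ 40°C)
Each additional base adds 2°C (A/T) or 4°C (G/C), so Tm is non-decreasing in n; n = 12 is the first length to reach 40°C.

n = 12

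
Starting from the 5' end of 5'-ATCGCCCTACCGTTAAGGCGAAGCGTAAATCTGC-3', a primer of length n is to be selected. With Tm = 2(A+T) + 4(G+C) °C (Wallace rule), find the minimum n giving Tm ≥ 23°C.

First 6 bases: ATCGCC → Tm = 20°C (< 23°C)
First 7 bases: ATCGCCC → Tm = 24°C (≥ 23°C)
Each additional base adds 2°C (A/T) or 4°C (G/C), so Tm is non-decreasing in n; n = 7 is the first length to reach 23°C.

n = 7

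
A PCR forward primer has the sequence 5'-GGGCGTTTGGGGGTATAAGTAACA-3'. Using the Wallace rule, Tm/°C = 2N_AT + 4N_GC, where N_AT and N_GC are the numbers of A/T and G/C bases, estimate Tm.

Base counts: G=10, A=6, C=2, T=6
AT pairs contribute 12, GC pairs contribute 12.
Tm = 2×12 + 4×12 = 72°C

72°C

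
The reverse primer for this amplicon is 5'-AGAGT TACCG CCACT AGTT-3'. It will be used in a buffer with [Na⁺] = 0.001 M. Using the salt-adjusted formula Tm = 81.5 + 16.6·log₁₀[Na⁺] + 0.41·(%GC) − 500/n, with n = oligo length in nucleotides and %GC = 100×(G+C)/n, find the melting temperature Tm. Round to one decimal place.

Length n = 19. Counting bases: G=4, T=5, A=5, C=5
G+C = 9, so %GC = 9/19 × 100 = 47.368%
Salt term: 16.6 × (-3) = -49.8
GC term: 0.41 × 47.368 = 19.421; length term: −500/19 = −26.316
Tm = 81.5 + (-49.8) + 19.421 − 26.316 = 24.805 → 24.8°C

24.8°C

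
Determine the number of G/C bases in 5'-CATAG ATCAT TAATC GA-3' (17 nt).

5

Scanning the sequence gives T=5, G=2, C=3, A=7.
G+C = 2 + 3 = 5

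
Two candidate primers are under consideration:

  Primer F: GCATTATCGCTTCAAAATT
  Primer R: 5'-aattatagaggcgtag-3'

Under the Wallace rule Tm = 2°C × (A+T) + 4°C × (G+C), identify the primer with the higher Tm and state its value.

Primer F: A+T=13, G+C=6 → Tm = 2(13)+4(6) = 50°C
Primer R: A+T=10, G+C=6 → Tm = 2(10)+4(6) = 44°C
50°C vs 44°C → primer F is higher.

Primer F, 50°C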